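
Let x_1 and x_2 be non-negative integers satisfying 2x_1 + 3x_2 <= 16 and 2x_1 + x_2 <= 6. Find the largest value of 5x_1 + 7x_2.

The continuous relaxation peaks at (0.5, 5) with value 37.50; rounding to a feasible lattice point costs some objective.
(x_1,x_2)=(0,5): 2·0+3·5=15≤16, 2·0+1·5=5≤6, objective 35.
(x_1,x_2)=(1,4): 2·1+3·4=14≤16, 2·1+1·4=6≤6, objective 33.
The best lattice point is (0,5), giving 35.

35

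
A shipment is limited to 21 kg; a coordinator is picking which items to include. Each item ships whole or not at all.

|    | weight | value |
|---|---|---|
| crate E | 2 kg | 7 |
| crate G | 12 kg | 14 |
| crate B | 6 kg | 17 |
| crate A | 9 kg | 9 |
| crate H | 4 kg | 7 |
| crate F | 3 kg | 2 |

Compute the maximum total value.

40

Allowing fractional choices, the relaxed optimum would be about 41.5, but items are indivisible.
crate E + crate B + crate A + crate H: weight 2 + 6 + 9 + 4 = 21 ≤ 21, value 7 + 17 + 9 + 7 = 40.
crate E + crate G + crate B: weight 2 + 12 + 6 = 20 ≤ 21, value 7 + 14 + 17 = 38.
Best is crate E, crate B, crate A, and crate H with total value 40.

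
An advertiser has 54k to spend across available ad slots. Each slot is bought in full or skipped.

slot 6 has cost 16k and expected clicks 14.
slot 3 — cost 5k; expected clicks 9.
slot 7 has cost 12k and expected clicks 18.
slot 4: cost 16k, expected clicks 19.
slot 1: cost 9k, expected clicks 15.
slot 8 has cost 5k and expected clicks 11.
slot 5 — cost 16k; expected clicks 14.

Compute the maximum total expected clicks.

slot 6 + slot 3 + slot 7 + slot 4 + slot 8: cost 16 + 5 + 12 + 16 + 5 = 54 ≤ 54, expected clicks 14 + 9 + 18 + 19 + 11 = 71.
slot 3 + slot 7 + slot 4 + slot 1 + slot 8: cost 5 + 12 + 16 + 9 + 5 = 47 ≤ 54, expected clicks 9 + 18 + 19 + 15 + 11 = 72.
slot 3 + slot 7 + slot 4 + slot 8 + slot 5: cost 5 + 12 + 16 + 5 + 16 = 54 ≤ 54, expected clicks 9 + 18 + 19 + 11 + 14 = 71.
Best is slot 3, slot 7, slot 4, slot 1, and slot 8 with total expected clicks 72.

72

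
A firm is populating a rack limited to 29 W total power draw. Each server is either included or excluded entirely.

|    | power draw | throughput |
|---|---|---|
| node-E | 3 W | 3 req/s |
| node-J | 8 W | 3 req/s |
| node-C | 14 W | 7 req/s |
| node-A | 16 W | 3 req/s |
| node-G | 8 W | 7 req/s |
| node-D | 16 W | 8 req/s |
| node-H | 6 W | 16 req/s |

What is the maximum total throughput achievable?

node-E + node-D + node-H: power draw 3 + 16 + 6 = 25 ≤ 29, throughput 3 + 8 + 16 = 27.
node-C + node-G + node-H: power draw 14 + 8 + 6 = 28 ≤ 29, throughput 7 + 7 + 16 = 30.
node-E + node-J + node-G + node-H: power draw 3 + 8 + 8 + 6 = 25 ≤ 29, throughput 3 + 3 + 7 + 16 = 29.
Best is node-C, node-G, and node-H with total throughput 30.

30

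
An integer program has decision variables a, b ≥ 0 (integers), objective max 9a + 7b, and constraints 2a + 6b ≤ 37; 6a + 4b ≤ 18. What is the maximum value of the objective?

(a,b)=(1,3): 2·1+6·3=20≤37, 6·1+4·3=18≤18, objective 30.
(a,b)=(0,4): 2·0+6·4=24≤37, 6·0+4·4=16≤18, objective 28.
(a,b)=(1,2): 2·1+6·2=14≤37, 6·1+4·2=14≤18, objective 23.
(a,b)=(0,3): 2·0+6·3=18≤37, 6·0+4·3=12≤18, objective 21.
Maximum is 30 at (a,b)=(1,3).

30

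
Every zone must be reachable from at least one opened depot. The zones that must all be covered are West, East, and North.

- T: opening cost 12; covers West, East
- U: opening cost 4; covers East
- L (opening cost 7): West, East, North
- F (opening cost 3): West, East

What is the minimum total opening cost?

7

This is a weighted set-cover instance.
The greedy cost-per-new-zone heuristic would pick F and L for 10, but a cheaper cover exists.
L alone covers West, East, North — every zone.
Total opening cost: 7.
No cover costs less than 7.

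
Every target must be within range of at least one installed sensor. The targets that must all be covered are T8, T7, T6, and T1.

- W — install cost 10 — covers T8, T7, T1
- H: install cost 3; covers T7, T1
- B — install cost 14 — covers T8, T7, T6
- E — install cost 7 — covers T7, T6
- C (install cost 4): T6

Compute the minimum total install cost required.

This is an integer covering problem.
The greedy cost-per-new-target heuristic would pick H, C, and W for 17, but a cheaper cover exists.
Choose W and C: together they cover T8, T7, T6, T1 — every target.
Total install cost: 10 + 4 = 14.
No cover costs less than 14.

14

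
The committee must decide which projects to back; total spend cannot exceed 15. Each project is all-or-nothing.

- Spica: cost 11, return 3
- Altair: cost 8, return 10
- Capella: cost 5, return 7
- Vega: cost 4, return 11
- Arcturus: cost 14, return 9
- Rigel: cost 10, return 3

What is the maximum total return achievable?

21

Treat it as a binary knapsack problem.
Altair + Vega: cost 8 + 4 = 12 ≤ 15, return 10 + 11 = 21.
Altair + Capella: cost 8 + 5 = 13 ≤ 15, return 10 + 7 = 17.
Capella + Vega: cost 5 + 4 = 9 ≤ 15, return 7 + 11 = 18.
Best is Altair and Vega with total return 21.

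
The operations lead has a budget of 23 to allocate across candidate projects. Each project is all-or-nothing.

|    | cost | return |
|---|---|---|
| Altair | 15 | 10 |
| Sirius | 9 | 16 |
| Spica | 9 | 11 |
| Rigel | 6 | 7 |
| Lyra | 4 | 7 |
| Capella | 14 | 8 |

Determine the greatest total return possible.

Allowing fractional choices, the relaxed optimum would be about 35.2, but projects are indivisible.
Sirius + Spica + Lyra: cost 9 + 9 + 4 = 22 ≤ 23, return 16 + 11 + 7 = 34.
Sirius + Rigel + Lyra: cost 9 + 6 + 4 = 19 ≤ 23, return 16 + 7 + 7 = 30.
Best is Sirius, Spica, and Lyra with total return 34.

34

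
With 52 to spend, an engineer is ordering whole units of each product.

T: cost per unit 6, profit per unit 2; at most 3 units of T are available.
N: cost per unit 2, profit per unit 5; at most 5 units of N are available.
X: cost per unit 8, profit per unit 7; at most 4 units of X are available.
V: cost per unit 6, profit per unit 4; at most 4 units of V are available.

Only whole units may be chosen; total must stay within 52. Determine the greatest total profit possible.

58

5×N, 3×X, and 3×V: cost 52 ≤ 52, profit 5·5 + 3·7 + 3·4 = 58.
5×N, 4×X, and 1×V: cost 48 ≤ 52, profit 5·5 + 4·7 + 1·4 = 57.
Best is 58.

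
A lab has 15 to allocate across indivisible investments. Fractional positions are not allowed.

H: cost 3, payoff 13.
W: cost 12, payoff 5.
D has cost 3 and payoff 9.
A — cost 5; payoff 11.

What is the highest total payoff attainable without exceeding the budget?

This is an integer program with binary decision variables.
Take H, D, and A: cost 3 + 3 + 5 = 11 ≤ 15, payoff 13 + 9 + 11 = 33.
No other feasible combination does better.

33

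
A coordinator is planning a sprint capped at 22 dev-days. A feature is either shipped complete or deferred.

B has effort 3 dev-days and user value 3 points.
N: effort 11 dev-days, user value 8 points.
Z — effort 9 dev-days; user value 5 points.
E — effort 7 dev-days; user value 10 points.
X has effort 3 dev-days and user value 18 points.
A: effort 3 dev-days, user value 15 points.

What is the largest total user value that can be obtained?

48

Allowing fractional choices, the relaxed optimum would be about 50.4, but features are indivisible.
B + N + X + A: effort 3 + 11 + 3 + 3 = 20 ≤ 22, user value 3 + 8 + 18 + 15 = 44.
Z + E + X + A: effort 9 + 7 + 3 + 3 = 22 ≤ 22, user value 5 + 10 + 18 + 15 = 48.
B + E + X + A: effort 3 + 7 + 3 + 3 = 16 ≤ 22, user value 3 + 10 + 18 + 15 = 46.
Best is Z, E, X, and A with total user value 48.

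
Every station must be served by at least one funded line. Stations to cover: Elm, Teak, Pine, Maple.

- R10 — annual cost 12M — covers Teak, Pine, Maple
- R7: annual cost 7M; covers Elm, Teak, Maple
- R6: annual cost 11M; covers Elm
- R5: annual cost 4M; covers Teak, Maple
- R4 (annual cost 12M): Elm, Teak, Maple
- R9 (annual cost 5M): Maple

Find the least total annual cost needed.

The greedy cost-per-new-station heuristic would pick R5, R7, and R10 for 23, but a cheaper cover exists.
Choose R10 and R7: together they cover Elm, Teak, Pine, Maple — every station.
Total annual cost: 12 + 7 = 19.
No cover costs less than 19.

19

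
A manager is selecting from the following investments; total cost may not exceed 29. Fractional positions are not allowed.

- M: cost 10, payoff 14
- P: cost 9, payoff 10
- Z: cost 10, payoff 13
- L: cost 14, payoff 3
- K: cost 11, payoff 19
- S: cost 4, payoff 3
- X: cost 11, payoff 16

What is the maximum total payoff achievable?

38

Allowing fractional choices, the relaxed optimum would be about 44.8, but investments are indivisible.
K + S + X: cost 11 + 4 + 11 = 26 ≤ 29, payoff 19 + 3 + 16 = 38.
M + K + S: cost 10 + 11 + 4 = 25 ≤ 29, payoff 14 + 19 + 3 = 36.
M + P + Z: cost 10 + 9 + 10 = 29 ≤ 29, payoff 14 + 10 + 13 = 37.
Best is K, S, and X with total payoff 38.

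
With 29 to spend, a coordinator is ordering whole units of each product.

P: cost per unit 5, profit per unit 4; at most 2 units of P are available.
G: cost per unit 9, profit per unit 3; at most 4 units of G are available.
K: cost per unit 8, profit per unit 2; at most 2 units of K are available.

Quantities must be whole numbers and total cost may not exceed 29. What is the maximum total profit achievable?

14

This is a bounded integer knapsack.
2×P, 1×G, and 1×K: cost 27 ≤ 29, profit 2·4 + 1·3 + 1·2 = 13.
2×P and 2×G: cost 28 ≤ 29, profit 2·4 + 2·3 = 14.
Best is 14.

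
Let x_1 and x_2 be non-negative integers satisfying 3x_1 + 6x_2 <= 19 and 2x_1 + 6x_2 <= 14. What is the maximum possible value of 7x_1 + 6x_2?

42

(x_1,x_2)=(6,0): 3·6+6·0=18≤19, 2·6+6·0=12≤14, objective 42.
(x_1,x_2)=(5,0): 3·5+6·0=15≤19, 2·5+6·0=10≤14, objective 35.
The best lattice point is (6,0), giving 42.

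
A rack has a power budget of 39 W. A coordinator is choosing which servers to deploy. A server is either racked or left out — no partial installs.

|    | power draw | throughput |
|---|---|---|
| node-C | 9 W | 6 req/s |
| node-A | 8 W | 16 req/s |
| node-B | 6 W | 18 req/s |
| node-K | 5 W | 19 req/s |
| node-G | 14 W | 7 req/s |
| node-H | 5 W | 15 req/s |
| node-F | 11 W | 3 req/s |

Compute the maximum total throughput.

75

node-C + node-A + node-B + node-K + node-H: power draw 9 + 8 + 6 + 5 + 5 = 33 ≤ 39, throughput 6 + 16 + 18 + 19 + 15 = 74.
node-A + node-B + node-K + node-G + node-H: power draw 8 + 6 + 5 + 14 + 5 = 38 ≤ 39, throughput 16 + 18 + 19 + 7 + 15 = 75.
Best is node-A, node-B, node-K, node-G, and node-H with total throughput 75.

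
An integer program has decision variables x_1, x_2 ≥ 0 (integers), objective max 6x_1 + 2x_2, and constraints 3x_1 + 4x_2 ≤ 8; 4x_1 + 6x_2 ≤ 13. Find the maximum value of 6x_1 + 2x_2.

12

(x_1,x_2)=(2,0): 3·2+4·0=6≤8, 4·2+6·0=8≤13, objective 12.
(x_1,x_2)=(1,1): 3·1+4·1=7≤8, 4·1+6·1=10≤13, objective 8.
(x_1,x_2)=(1,0): 3·1+4·0=3≤8, 4·1+6·0=4≤13, objective 6.
Maximum is 12 at (x_1,x_2)=(2,0).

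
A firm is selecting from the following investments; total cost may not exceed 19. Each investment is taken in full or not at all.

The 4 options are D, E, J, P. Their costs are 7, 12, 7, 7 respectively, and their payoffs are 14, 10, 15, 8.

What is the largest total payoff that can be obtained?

29

Allowing fractional choices, the relaxed optimum would be about 34.7, but investments are indivisible.
D + J: cost 7 + 7 = 14 ≤ 19, payoff 14 + 15 = 29.
D + E: cost 7 + 12 = 19 ≤ 19, payoff 14 + 10 = 24.
E + J: cost 12 + 7 = 19 ≤ 19, payoff 10 + 15 = 25.
Best is D and J with total payoff 29.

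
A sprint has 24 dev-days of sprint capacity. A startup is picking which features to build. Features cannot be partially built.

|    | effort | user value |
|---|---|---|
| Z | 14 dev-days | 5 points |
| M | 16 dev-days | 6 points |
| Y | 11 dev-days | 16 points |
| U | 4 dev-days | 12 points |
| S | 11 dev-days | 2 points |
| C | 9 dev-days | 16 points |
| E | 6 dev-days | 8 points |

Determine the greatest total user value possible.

44

Y + U + C: effort 11 + 4 + 9 = 24 ≤ 24, user value 16 + 12 + 16 = 44.
U + C + E: effort 4 + 9 + 6 = 19 ≤ 24, user value 12 + 16 + 8 = 36.
Best is Y, U, and C with total user value 44.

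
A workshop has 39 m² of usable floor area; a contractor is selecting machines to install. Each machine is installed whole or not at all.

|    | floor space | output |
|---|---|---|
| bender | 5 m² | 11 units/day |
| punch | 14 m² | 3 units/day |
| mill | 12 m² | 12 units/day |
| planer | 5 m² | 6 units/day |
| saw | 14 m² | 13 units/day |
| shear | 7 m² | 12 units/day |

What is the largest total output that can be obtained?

bender + mill + saw + shear: floor space 5 + 12 + 14 + 7 = 38 ≤ 39, output 11 + 12 + 13 + 12 = 48.
mill + planer + saw + shear: floor space 12 + 5 + 14 + 7 = 38 ≤ 39, output 12 + 6 + 13 + 12 = 43.
Best is bender, mill, saw, and shear with total output 48.

48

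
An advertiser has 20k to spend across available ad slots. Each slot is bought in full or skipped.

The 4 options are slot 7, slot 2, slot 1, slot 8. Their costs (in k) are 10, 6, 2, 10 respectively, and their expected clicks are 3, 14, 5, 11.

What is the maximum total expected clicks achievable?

30

Allowing fractional choices, the relaxed optimum would be about 30.6, but ad slots are indivisible.
slot 2 + slot 1 + slot 8: cost 6 + 2 + 10 = 18 ≤ 20, expected clicks 14 + 5 + 11 = 30.
slot 2 + slot 8: cost 6 + 10 = 16 ≤ 20, expected clicks 14 + 11 = 25.
Best is slot 2, slot 1, and slot 8 with total expected clicks 30.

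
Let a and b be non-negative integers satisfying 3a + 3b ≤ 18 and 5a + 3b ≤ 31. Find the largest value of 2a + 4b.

24

(a,b)=(0,6): 3·0+3·6=18≤18, 5·0+3·6=18≤31, objective 24.
(a,b)=(1,5): 3·1+3·5=18≤18, 5·1+3·5=20≤31, objective 22.
(a,b)=(0,5): 3·0+3·5=15≤18, 5·0+3·5=15≤31, objective 20.
The best lattice point is (0,6), giving 24.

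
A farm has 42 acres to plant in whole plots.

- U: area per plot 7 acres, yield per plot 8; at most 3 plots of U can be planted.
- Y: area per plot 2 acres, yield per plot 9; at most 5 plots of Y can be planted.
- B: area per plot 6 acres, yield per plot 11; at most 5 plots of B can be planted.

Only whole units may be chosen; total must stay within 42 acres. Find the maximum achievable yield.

100

5×Y and 5×B: area 40 ≤ 42, yield 5·9 + 5·11 = 100.
1×U, 5×Y, and 4×B: area 41 ≤ 42, yield 1·8 + 5·9 + 4·11 = 97.
Best is 100.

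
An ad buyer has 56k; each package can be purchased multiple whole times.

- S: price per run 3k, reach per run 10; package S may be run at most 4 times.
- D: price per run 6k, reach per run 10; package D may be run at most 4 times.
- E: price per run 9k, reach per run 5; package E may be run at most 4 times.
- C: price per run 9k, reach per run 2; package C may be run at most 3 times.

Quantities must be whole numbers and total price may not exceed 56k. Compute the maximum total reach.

90

Take 4×S, 4×D, and 2×E: price 54 ≤ 56, reach 4·10 + 4·10 + 2·5 = 90.
S has the best ratio (10/3) and is taken to its limit of 4; remaining capacity is filled optimally with the others.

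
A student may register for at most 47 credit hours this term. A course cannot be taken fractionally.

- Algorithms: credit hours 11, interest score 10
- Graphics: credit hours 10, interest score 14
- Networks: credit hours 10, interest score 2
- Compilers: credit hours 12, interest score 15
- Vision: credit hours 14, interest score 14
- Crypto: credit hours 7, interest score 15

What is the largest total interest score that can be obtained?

58

This is an integer program with binary decision variables.
Allowing fractional choices, the relaxed optimum would be about 61.6, but courses are indivisible.
Algorithms + Graphics + Compilers + Crypto: credit hours 11 + 10 + 12 + 7 = 40 ≤ 47, interest score 10 + 14 + 15 + 15 = 54.
Algorithms + Compilers + Vision + Crypto: credit hours 11 + 12 + 14 + 7 = 44 ≤ 47, interest score 10 + 15 + 14 + 15 = 54.
Graphics + Compilers + Vision + Crypto: credit hours 10 + 12 + 14 + 7 = 43 ≤ 47, interest score 14 + 15 + 14 + 15 = 58.
Best is Graphics, Compilers, Vision, and Crypto with total interest score 58.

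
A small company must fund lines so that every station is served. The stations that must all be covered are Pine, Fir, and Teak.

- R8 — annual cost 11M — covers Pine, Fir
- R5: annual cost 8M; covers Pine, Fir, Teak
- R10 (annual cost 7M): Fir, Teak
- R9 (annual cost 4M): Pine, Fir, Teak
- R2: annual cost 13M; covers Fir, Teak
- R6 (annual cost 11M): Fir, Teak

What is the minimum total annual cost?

4

R9 alone covers Pine, Fir, Teak — every station.
Total annual cost: 4.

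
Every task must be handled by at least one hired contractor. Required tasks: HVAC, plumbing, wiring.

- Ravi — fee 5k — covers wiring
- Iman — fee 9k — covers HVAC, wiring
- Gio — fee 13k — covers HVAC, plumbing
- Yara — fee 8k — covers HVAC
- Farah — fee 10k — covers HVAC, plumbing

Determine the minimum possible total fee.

15

The greedy cost-per-new-task heuristic would pick Iman and Farah for 19, but a cheaper cover exists.
Choose Ravi and Farah: together they cover HVAC, plumbing, wiring — every task.
Total fee: 5 + 10 = 15.
No cover costs less than 15.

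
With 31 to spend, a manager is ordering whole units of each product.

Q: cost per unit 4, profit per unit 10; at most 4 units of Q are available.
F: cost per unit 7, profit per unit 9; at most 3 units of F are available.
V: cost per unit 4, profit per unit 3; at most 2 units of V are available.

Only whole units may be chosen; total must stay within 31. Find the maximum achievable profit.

58

This is a bounded integer knapsack.
Take 4×Q and 2×F: cost 30 ≤ 31, profit 4·10 + 2·9 = 58.
Q has the best ratio (10/4) and is taken to its limit of 4; remaining capacity is filled optimally with the others.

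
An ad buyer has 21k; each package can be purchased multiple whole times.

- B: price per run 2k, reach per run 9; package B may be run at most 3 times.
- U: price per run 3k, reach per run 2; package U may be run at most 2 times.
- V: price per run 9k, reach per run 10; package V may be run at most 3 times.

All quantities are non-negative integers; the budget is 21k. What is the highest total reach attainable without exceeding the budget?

41

Take 3×B, 2×U, and 1×V: price 21 ≤ 21, reach 3·9 + 2·2 + 1·10 = 41.
B has the best ratio (9/2) and is taken to its limit of 3; remaining capacity is filled optimally with the others.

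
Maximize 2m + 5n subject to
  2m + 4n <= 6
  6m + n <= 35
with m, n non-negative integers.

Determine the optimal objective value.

7

(m,n)=(1,1): 2·1+4·1=6≤6, 6·1+1·1=7≤35, objective 7.
(m,n)=(0,1): 2·0+4·1=4≤6, 6·0+1·1=1≤35, objective 5.
(m,n)=(2,0): 2·2+4·0=4≤6, 6·2+1·0=12≤35, objective 4.
No feasible integer point exceeds 7.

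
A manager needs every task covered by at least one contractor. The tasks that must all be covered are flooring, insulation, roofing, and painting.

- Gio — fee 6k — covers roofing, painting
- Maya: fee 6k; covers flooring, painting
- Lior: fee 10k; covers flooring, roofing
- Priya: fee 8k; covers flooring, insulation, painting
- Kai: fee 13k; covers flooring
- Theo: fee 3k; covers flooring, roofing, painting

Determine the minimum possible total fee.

11

Choose Priya and Theo: together they cover flooring, insulation, roofing, painting — every task.
Total fee: 8 + 3 = 11.
No cover costs less than 11.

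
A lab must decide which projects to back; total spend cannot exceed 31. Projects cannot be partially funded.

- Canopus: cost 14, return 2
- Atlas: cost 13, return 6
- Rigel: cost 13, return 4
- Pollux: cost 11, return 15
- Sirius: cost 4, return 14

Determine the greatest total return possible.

Allowing fractional choices, the relaxed optimum would be about 35.9, but projects are indivisible.
Rigel + Pollux + Sirius: cost 13 + 11 + 4 = 28 ≤ 31, return 4 + 15 + 14 = 33.
Atlas + Pollux + Sirius: cost 13 + 11 + 4 = 28 ≤ 31, return 6 + 15 + 14 = 35.
Canopus + Pollux + Sirius: cost 14 + 11 + 4 = 29 ≤ 31, return 2 + 15 + 14 = 31.
Best is Atlas, Pollux, and Sirius with total return 35.

35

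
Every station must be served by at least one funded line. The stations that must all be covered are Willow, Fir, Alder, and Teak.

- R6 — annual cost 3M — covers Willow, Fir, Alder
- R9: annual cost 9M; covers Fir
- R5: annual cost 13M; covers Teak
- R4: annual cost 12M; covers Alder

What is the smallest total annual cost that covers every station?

16

This is a weighted set-cover instance.
Choose R6 and R5: together they cover Willow, Fir, Alder, Teak — every station.
Total annual cost: 3 + 13 = 16.
No cover costs less than 16.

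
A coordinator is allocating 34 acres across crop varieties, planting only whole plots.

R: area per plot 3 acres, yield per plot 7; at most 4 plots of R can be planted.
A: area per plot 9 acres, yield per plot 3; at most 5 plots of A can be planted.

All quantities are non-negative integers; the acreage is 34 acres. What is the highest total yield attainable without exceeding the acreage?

34

R has the best ratio (7/3); taking only R gives at most 4×7 = 28 (stopped by the supply cap of 4).
Mixing does better — 4×R and 2×A: area 30 ≤ 34, yield 4·7 + 2·3 = 34.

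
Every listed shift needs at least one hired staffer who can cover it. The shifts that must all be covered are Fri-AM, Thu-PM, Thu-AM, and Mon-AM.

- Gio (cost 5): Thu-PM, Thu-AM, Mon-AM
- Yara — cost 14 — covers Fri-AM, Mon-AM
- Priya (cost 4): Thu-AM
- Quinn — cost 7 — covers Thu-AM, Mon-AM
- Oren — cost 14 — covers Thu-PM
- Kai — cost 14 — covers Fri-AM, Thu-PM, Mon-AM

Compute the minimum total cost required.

18

The greedy cost-per-new-shift heuristic would pick Gio and Yara for 19, but a cheaper cover exists.
Choose Priya and Kai: together they cover Fri-AM, Thu-PM, Thu-AM, Mon-AM — every shift.
Total cost: 4 + 14 = 18.
No cover costs less than 18.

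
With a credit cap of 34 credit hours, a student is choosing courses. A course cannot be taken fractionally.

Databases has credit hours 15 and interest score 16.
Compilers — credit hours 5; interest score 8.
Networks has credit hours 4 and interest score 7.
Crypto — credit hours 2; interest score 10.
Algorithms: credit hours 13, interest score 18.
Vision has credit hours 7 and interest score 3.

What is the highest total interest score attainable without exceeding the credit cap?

Treat it as a binary knapsack problem.
Allowing fractional choices, the relaxed optimum would be about 53.7, but courses are indivisible.
Compilers + Networks + Crypto + Algorithms + Vision: credit hours 5 + 4 + 2 + 13 + 7 = 31 ≤ 34, interest score 8 + 7 + 10 + 18 + 3 = 46.
Databases + Networks + Crypto + Algorithms: credit hours 15 + 4 + 2 + 13 = 34 ≤ 34, interest score 16 + 7 + 10 + 18 = 51.
Databases + Crypto + Algorithms: credit hours 15 + 2 + 13 = 30 ≤ 34, interest score 16 + 10 + 18 = 44.
Best is Databases, Networks, Crypto, and Algorithms with total interest score 51.

51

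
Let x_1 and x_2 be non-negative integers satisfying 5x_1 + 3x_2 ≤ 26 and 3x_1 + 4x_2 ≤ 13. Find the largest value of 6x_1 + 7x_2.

(x_1,x_2)=(3,1): 5·3+3·1=18≤26, 3·3+4·1=13≤13, objective 25.
(x_1,x_2)=(4,0): 5·4+3·0=20≤26, 3·4+4·0=12≤13, objective 24.
(x_1,x_2)=(2,1): 5·2+3·1=13≤26, 3·2+4·1=10≤13, objective 19.
No feasible integer point exceeds 25.

25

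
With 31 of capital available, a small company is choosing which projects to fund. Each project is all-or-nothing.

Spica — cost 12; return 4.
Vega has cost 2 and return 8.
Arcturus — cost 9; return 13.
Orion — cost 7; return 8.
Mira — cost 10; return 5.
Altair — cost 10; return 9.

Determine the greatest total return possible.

Vega + Arcturus + Orion + Altair: cost 2 + 9 + 7 + 10 = 28 ≤ 31, return 8 + 13 + 8 + 9 = 38.
Vega + Arcturus + Orion + Mira: cost 2 + 9 + 7 + 10 = 28 ≤ 31, return 8 + 13 + 8 + 5 = 34.
Vega + Arcturus + Mira + Altair: cost 2 + 9 + 10 + 10 = 31 ≤ 31, return 8 + 13 + 5 + 9 = 35.
Best is Vega, Arcturus, Orion, and Altair with total return 38.

38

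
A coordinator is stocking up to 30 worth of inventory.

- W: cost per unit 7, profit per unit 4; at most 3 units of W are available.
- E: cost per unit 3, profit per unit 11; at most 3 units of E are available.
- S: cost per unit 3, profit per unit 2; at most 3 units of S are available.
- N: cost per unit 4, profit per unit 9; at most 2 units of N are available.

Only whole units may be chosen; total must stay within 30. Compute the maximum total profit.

3×E, 3×S, and 2×N: cost 26 ≤ 30, profit 3·11 + 3·2 + 2·9 = 57.
1×W, 3×E, 2×S, and 2×N: cost 30 ≤ 30, profit 1·4 + 3·11 + 2·2 + 2·9 = 59.
Best is 59.

59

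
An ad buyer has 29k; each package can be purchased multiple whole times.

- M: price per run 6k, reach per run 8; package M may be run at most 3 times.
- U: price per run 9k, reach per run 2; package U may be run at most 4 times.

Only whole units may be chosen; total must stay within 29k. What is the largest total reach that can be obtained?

26

3×M and 1×U: price 27 ≤ 29, reach 3·8 + 1·2 = 26.
3×M: price 18 ≤ 29, reach 3·8 = 24.
Best is 26.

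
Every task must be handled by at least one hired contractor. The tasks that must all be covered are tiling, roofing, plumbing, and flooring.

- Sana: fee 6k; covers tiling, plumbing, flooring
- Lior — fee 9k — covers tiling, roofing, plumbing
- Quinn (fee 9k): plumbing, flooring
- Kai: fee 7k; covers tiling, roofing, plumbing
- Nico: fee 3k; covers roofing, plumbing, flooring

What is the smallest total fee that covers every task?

9

Choose Sana and Nico: together they cover tiling, roofing, plumbing, flooring — every task.
Total fee: 6 + 3 = 9.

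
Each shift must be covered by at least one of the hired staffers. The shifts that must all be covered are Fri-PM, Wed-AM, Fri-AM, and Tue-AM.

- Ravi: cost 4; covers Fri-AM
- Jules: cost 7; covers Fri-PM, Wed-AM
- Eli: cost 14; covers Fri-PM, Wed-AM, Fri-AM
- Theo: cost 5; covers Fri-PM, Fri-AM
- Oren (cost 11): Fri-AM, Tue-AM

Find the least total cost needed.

The greedy cost-per-new-shift heuristic would pick Theo, Jules, and Oren for 23, but a cheaper cover exists.
Choose Jules and Oren: together they cover Fri-PM, Wed-AM, Fri-AM, Tue-AM — every shift.
Total cost: 7 + 11 = 18.
No cover costs less than 18.

18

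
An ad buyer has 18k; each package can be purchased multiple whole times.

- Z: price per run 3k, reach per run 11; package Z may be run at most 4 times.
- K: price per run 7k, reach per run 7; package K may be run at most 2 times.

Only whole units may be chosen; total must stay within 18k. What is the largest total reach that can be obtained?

Z has the best ratio (11/3); taking only Z gives at most 4×11 = 44 (stopped by the supply cap of 4).
Optimal: 4×Z: price 12 ≤ 18, reach 4·11 = 44.

44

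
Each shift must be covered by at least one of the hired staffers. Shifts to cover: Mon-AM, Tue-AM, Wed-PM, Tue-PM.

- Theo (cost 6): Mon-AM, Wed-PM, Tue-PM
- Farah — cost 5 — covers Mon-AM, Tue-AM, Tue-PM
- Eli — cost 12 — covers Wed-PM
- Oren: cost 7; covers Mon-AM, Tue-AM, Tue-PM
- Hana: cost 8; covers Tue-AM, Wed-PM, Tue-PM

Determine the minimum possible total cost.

Choose Theo and Farah: together they cover Mon-AM, Tue-AM, Wed-PM, Tue-PM — every shift.
Total cost: 6 + 5 = 11.
No cover costs less than 11.

11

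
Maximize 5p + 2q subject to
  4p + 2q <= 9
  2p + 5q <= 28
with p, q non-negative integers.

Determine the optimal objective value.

The continuous relaxation peaks at (2.25, 0) with value 11.25; rounding to a feasible lattice point costs some objective.
(p,q)=(2,0): 4·2+2·0=8≤9, 2·2+5·0=4≤28, objective 10.
(p,q)=(1,1): 4·1+2·1=6≤9, 2·1+5·1=7≤28, objective 7.
(p,q)=(1,0): 4·1+2·0=4≤9, 2·1+5·0=2≤28, objective 5.
Maximum is 10 at (p,q)=(2,0).

10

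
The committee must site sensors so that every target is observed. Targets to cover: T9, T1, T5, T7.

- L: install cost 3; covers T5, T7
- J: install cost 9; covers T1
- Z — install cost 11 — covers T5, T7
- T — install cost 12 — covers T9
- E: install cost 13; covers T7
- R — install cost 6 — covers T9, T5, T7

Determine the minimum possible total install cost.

15

This is an integer covering problem.
The greedy cost-per-new-target heuristic would pick L, R, and J for 18, but a cheaper cover exists.
Choose J and R: together they cover T9, T1, T5, T7 — every target.
Total install cost: 9 + 6 = 15.
No cover costs less than 15.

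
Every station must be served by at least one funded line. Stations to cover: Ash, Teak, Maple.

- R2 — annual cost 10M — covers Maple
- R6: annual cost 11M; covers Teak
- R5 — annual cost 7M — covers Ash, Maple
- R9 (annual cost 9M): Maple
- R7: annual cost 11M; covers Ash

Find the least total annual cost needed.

Choose R6 and R5: together they cover Ash, Teak, Maple — every station.
Total annual cost: 11 + 7 = 18.
No cover costs less than 18.

18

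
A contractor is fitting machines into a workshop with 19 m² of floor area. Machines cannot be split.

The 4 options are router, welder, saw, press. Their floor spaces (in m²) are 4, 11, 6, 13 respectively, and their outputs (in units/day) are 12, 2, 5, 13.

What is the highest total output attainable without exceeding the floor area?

25

Allowing fractional choices, the relaxed optimum would be about 26.7, but machines are indivisible.
saw + press: floor space 6 + 13 = 19 ≤ 19, output 5 + 13 = 18.
router + press: floor space 4 + 13 = 17 ≤ 19, output 12 + 13 = 25.
Best is router and press with total output 25.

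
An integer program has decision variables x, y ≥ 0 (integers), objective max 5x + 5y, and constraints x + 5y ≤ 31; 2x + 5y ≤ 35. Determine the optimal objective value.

(x,y)=(17,0): 1·17+5·0=17≤31, 2·17+5·0=34≤35, objective 85.
(x,y)=(16,0): 1·16+5·0=16≤31, 2·16+5·0=32≤35, objective 80.
The best lattice point is (17,0), giving 85.

85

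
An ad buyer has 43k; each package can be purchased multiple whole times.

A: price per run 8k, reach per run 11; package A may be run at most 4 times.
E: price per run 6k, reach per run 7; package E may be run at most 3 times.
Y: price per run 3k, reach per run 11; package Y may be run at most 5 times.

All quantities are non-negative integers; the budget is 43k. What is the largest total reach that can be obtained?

3×A and 5×Y: price 39 ≤ 43, reach 3·11 + 5·11 = 88.
2×A, 2×E, and 5×Y: price 43 ≤ 43, reach 2·11 + 2·7 + 5·11 = 91.
Best is 91.

91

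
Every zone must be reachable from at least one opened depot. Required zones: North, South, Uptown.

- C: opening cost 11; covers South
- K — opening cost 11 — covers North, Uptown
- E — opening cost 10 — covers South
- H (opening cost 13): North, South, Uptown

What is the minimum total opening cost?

13

H alone covers North, South, Uptown — every zone.
Total opening cost: 13.
No cover costs less than 13.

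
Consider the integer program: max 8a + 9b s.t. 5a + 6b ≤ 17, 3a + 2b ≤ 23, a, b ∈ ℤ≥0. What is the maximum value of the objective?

Relaxing integrality, the LP optimum is 27.20 at (a,b) = (3.4, 0), which is not an integer point.
(a,b)=(1,2): 5·1+6·2=17≤17, 3·1+2·2=7≤23, objective 26.
(a,b)=(2,1): 5·2+6·1=16≤17, 3·2+2·1=8≤23, objective 25.
(a,b)=(3,0): 5·3+6·0=15≤17, 3·3+2·0=9≤23, objective 24.
Maximum is 26 at (a,b)=(1,2).

26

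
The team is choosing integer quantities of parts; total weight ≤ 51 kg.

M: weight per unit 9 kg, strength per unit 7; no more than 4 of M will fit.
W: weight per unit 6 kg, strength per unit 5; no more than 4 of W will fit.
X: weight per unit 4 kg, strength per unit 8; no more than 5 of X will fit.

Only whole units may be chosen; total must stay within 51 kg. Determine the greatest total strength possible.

64

This is a bounded integer knapsack.
1×M, 3×W, and 5×X: weight 47 ≤ 51, strength 1·7 + 3·5 + 5·8 = 62.
2×M, 2×W, and 5×X: weight 50 ≤ 51, strength 2·7 + 2·5 + 5·8 = 64.
Best is 64.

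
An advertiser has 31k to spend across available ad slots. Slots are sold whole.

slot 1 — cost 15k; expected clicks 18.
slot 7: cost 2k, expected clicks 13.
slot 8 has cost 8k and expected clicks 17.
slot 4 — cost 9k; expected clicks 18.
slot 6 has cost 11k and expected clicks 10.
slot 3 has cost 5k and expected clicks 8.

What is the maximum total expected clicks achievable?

slot 7 + slot 8 + slot 4 + slot 6: cost 2 + 8 + 9 + 11 = 30 ≤ 31, expected clicks 13 + 17 + 18 + 10 = 58.
slot 1 + slot 7 + slot 4 + slot 3: cost 15 + 2 + 9 + 5 = 31 ≤ 31, expected clicks 18 + 13 + 18 + 8 = 57.
Best is slot 7, slot 8, slot 4, and slot 6 with total expected clicks 58.

58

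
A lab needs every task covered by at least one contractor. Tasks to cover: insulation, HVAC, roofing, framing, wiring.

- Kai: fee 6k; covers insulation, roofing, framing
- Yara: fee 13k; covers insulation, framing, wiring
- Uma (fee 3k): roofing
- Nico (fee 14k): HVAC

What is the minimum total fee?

The greedy cost-per-new-task heuristic would pick Kai, Yara, and Nico for 33, but a cheaper cover exists.
Choose Yara, Uma, and Nico: together they cover insulation, HVAC, roofing, framing, wiring — every task.
Total fee: 13 + 3 + 14 = 30.
No cover costs less than 30.

30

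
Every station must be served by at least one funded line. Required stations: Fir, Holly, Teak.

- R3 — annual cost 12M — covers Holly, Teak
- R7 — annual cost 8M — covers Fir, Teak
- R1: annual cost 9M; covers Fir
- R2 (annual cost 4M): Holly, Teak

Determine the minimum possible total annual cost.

12

Choose R7 and R2: together they cover Fir, Holly, Teak — every station.
Total annual cost: 8 + 4 = 12.
No cover costs less than 12.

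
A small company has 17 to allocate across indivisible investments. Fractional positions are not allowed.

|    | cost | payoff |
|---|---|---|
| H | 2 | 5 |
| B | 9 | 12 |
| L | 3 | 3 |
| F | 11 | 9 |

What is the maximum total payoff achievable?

Allowing fractional choices, the relaxed optimum would be about 22.5, but investments are indivisible.
H + B + L: cost 2 + 9 + 3 = 14 ≤ 17, payoff 5 + 12 + 3 = 20.
H + L + F: cost 2 + 3 + 11 = 16 ≤ 17, payoff 5 + 3 + 9 = 17.
H + B: cost 2 + 9 = 11 ≤ 17, payoff 5 + 12 = 17.
Best is H, B, and L with total payoff 20.

20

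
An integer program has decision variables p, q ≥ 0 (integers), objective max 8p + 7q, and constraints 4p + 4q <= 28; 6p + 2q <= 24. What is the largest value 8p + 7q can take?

Relaxing integrality, the LP optimum is 51.50 at (p,q) = (2.5, 4.5), which is not an integer point.
(p,q)=(2,5) is feasible, giving 51.
(p,q)=(1,6) is feasible, giving 50.
No feasible integer point exceeds 51.

51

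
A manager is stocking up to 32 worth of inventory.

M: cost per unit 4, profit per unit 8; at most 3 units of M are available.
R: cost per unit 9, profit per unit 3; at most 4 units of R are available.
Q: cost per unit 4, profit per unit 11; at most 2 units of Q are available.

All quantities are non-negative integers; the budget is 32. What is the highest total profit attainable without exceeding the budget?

Q has the best ratio (11/4); taking only Q gives at most 2×11 = 22 (stopped by the supply cap of 2).
Mixing does better — 3×M, 1×R, and 2×Q: cost 29 ≤ 32, profit 3·8 + 1·3 + 2·11 = 49.

49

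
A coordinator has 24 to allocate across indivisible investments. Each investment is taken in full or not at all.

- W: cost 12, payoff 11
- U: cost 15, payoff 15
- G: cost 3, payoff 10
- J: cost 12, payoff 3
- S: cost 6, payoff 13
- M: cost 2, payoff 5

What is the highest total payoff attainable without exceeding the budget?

W + G + S + M: cost 12 + 3 + 6 + 2 = 23 ≤ 24, payoff 11 + 10 + 13 + 5 = 39.
U + G + S: cost 15 + 3 + 6 = 24 ≤ 24, payoff 15 + 10 + 13 = 38.
Best is W, G, S, and M with total payoff 39.

39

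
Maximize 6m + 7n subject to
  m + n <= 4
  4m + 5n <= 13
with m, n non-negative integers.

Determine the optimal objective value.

The continuous relaxation peaks at (3.25, 0) with value 19.50; rounding to a feasible lattice point costs some objective.
(m,n)=(2,1): 1·2+1·1=3≤4, 4·2+5·1=13≤13, objective 19.
(m,n)=(3,0): 1·3+1·0=3≤4, 4·3+5·0=12≤13, objective 18.
(m,n)=(1,1): 1·1+1·1=2≤4, 4·1+5·1=9≤13, objective 13.
(m,n)=(2,0): 1·2+1·0=2≤4, 4·2+5·0=8≤13, objective 12.
The best lattice point is (2,1), giving 19.

19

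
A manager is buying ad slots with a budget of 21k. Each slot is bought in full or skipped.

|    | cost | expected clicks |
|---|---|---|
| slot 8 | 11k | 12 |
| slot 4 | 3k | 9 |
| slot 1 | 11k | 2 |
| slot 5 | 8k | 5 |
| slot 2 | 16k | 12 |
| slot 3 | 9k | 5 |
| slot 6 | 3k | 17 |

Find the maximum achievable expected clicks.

38

Allowing fractional choices, the relaxed optimum would be about 41.0, but ad slots are indivisible.
slot 4 + slot 5 + slot 6: cost 3 + 8 + 3 = 14 ≤ 21, expected clicks 9 + 5 + 17 = 31.
slot 8 + slot 4 + slot 6: cost 11 + 3 + 3 = 17 ≤ 21, expected clicks 12 + 9 + 17 = 38.
slot 4 + slot 3 + slot 6: cost 3 + 9 + 3 = 15 ≤ 21, expected clicks 9 + 5 + 17 = 31.
Best is slot 8, slot 4, and slot 6 with total expected clicks 38.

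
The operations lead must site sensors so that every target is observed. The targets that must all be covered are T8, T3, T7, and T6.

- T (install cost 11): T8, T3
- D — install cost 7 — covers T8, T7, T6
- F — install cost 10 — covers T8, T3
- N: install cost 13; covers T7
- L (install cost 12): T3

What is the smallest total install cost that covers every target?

Choose D and F: together they cover T8, T3, T7, T6 — every target.
Total install cost: 7 + 10 = 17.

17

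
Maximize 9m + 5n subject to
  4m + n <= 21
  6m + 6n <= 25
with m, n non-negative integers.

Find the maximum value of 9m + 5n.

36

(m,n)=(4,0): 4·4+1·0=16≤21, 6·4+6·0=24≤25, objective 36.
(m,n)=(3,1): 4·3+1·1=13≤21, 6·3+6·1=24≤25, objective 32.
Maximum is 36 at (m,n)=(4,0).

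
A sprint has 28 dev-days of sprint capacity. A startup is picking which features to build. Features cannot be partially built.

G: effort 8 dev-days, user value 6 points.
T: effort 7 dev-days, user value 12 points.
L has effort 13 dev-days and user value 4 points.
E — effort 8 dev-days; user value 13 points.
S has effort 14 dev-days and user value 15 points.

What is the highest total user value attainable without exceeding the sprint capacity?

Allowing fractional choices, the relaxed optimum would be about 38.9, but features are indivisible.
G + T + E: effort 8 + 7 + 8 = 23 ≤ 28, user value 6 + 12 + 13 = 31.
E + S: effort 8 + 14 = 22 ≤ 28, user value 13 + 15 = 28.
T + L + E: effort 7 + 13 + 8 = 28 ≤ 28, user value 12 + 4 + 13 = 29.
Best is G, T, and E with total user value 31.

31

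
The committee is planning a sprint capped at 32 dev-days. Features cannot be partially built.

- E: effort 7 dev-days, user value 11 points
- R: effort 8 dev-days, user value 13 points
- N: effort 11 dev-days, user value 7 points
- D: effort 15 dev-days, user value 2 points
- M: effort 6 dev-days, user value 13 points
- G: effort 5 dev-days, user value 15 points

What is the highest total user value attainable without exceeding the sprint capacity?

Treat it as a binary knapsack problem.
E + R + M + G: effort 7 + 8 + 6 + 5 = 26 ≤ 32, user value 11 + 13 + 13 + 15 = 52.
R + N + M + G: effort 8 + 11 + 6 + 5 = 30 ≤ 32, user value 13 + 7 + 13 + 15 = 48.
Best is E, R, M, and G with total user value 52.

52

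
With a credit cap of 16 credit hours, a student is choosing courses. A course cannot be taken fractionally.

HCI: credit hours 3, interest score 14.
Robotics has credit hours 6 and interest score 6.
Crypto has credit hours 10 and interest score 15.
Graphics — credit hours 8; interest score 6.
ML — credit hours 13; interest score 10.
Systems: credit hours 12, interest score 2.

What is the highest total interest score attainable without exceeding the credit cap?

Allowing fractional choices, the relaxed optimum would be about 32.0, but courses are indivisible.
HCI + ML: credit hours 3 + 13 = 16 ≤ 16, interest score 14 + 10 = 24.
HCI + Crypto: credit hours 3 + 10 = 13 ≤ 16, interest score 14 + 15 = 29.
Robotics + Crypto: credit hours 6 + 10 = 16 ≤ 16, interest score 6 + 15 = 21.
Best is HCI and Crypto with total interest score 29.

29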